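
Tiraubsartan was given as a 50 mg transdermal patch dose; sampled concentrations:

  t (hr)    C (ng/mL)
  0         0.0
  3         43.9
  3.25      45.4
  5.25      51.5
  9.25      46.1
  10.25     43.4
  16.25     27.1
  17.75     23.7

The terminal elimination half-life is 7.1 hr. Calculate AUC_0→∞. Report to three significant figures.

Trapezoidal AUC_0→17.75:
  [0→3]: (0.0+43.9)/2 × 3 = 65.85
  [3→3.25]: (43.9+45.4)/2 × 0.25 = 11.1625
  [3.25→5.25]: (45.4+51.5)/2 × 2 = 96.9
  [5.25→9.25]: (51.5+46.1)/2 × 4 = 195.2
  [9.25→10.25]: (46.1+43.4)/2 × 1 = 44.75
  [10.25→16.25]: (43.4+27.1)/2 × 6 = 211.5
  [16.25→17.75]: (27.1+23.7)/2 × 1.5 = 38.1
  Sum = 663.4625 ng/mL·hr
k_e = ln2 / t½ = 0.693147 / 7.1 = 0.0976 hr^-1
Extrapolated tail: C_last / k_e = 23.7 / 0.0976 = 242.828
AUC_0→∞ = 663.4625 + 242.828 = 906.2905 ng/mL·hr

AUC = 906 ng/mL·hr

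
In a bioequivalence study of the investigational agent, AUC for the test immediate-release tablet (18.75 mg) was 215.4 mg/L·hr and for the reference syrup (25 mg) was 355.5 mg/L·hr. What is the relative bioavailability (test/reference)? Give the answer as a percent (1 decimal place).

F_rel = 80.8%

F_rel = (AUC_test/D_test) / (AUC_ref/D_ref)
      = (215.4/18.75) / (355.5/25)
      = 11.488 / 14.22 = 0.8079 = 80.79%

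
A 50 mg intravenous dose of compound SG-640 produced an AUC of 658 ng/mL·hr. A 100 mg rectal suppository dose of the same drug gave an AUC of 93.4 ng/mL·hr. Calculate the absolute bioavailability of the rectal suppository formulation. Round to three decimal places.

F = 0.071

F = (AUC_ev / D_ev) / (AUC_iv / D_iv)
  = (93.4/100) / (658/50)
  = 0.934 / 13.16 = 0.0710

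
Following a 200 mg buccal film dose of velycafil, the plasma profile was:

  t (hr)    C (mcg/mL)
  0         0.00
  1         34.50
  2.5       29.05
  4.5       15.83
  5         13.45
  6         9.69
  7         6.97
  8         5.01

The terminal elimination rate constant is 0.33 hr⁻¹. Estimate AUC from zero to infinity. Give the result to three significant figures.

AUC = 158 mcg/mL·hr

Trapezoidal AUC_0→8:
  [0→1]: (0.00+34.50)/2 × 1 = 17.25
  [1→2.5]: (34.50+29.05)/2 × 1.5 = 47.6625
  [2.5→4.5]: (29.05+15.83)/2 × 2 = 44.88
  [4.5→5]: (15.83+13.45)/2 × 0.5 = 7.32
  [5→6]: (13.45+9.69)/2 × 1 = 11.57
  [6→7]: (9.69+6.97)/2 × 1 = 8.33
  [7→8]: (6.97+5.01)/2 × 1 = 5.99
  Sum = 143.0025 mcg/mL·hr
Extrapolated tail: C_last / k_e = 5.01 / 0.33 = 15.182
AUC_0→∞ = 143.0025 + 15.182 = 158.1845 mcg/mL·hr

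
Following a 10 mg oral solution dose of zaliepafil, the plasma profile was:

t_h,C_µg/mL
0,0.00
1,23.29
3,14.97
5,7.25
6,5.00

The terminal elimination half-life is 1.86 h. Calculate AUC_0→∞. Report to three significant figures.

Trapezoidal AUC_0→6:
  [0→1]: (0.00+23.29)/2 × 1 = 11.645
  [1→3]: (23.29+14.97)/2 × 2 = 38.26
  [3→5]: (14.97+7.25)/2 × 2 = 22.22
  [5→6]: (7.25+5.00)/2 × 1 = 6.125
  Sum = 78.25 µg/mL·h
k_e = ln2 / t½ = 0.693147 / 1.86 = 0.3727 h^-1
Extrapolated tail: C_last / k_e = 5.00 / 0.3727 = 13.416
AUC_0→∞ = 78.25 + 13.416 = 91.666 µg/mL·h

AUC = 91.7 µg/mL·h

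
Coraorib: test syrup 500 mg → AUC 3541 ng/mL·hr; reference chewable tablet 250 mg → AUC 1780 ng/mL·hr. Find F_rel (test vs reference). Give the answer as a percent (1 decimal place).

F_rel = (AUC_test/D_test) / (AUC_ref/D_ref)
      = (3541/500) / (1780/250)
      = 7.082 / 7.12 = 0.9947 = 99.47%

F_rel = 99.5%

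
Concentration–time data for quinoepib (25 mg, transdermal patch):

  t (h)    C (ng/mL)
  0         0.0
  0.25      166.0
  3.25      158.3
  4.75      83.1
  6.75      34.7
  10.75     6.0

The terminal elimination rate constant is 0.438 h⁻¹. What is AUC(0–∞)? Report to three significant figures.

Trapezoidal AUC_0→10.75:
  [0→0.25]: (0.0+166.0)/2 × 0.25 = 20.75
  [0.25→3.25]: (166.0+158.3)/2 × 3 = 486.45
  [3.25→4.75]: (158.3+83.1)/2 × 1.5 = 181.05
  [4.75→6.75]: (83.1+34.7)/2 × 2 = 117.8
  [6.75→10.75]: (34.7+6.0)/2 × 4 = 81.4
  Sum = 887.45 ng/mL·h
Extrapolated tail: C_last / k_e = 6.0 / 0.438 = 13.699
AUC_0→∞ = 887.45 + 13.699 = 901.149 ng/mL·h

AUC = 901 ng/mL·h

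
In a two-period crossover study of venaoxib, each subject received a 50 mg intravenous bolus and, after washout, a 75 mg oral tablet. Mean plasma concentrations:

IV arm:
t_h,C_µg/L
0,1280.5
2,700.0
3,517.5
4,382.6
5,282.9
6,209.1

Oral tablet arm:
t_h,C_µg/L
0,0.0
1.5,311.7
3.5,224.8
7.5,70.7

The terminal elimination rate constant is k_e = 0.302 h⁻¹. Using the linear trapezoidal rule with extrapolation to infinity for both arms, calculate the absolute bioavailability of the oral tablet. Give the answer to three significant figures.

Trapezoidal AUC_0→6 (IV):
  [0→2]: (1280.5+700.0)/2 × 2 = 1980.5
  [2→3]: (700.0+517.5)/2 × 1 = 608.75
  [3→4]: (517.5+382.6)/2 × 1 = 450.05
  [4→5]: (382.6+282.9)/2 × 1 = 332.75
  [5→6]: (282.9+209.1)/2 × 1 = 246.0
  Sum = 3618.05 µg/L·h
IV tail: 209.1/0.302 = 692.384; AUC_iv,0→∞ = 3618.05 + 692.384 = 4310.434 µg/L·h
Trapezoidal AUC_0→7.5 (oral tablet):
  [0→1.5]: (0.0+311.7)/2 × 1.5 = 233.775
  [1.5→3.5]: (311.7+224.8)/2 × 2 = 536.5
  [3.5→7.5]: (224.8+70.7)/2 × 4 = 591.0
  Sum = 1361.275 µg/L·h
oral tablet tail: 70.7/0.302 = 234.106; AUC_ev,0→∞ = 1361.275 + 234.106 = 1595.381 µg/L·h
F = (AUC_ev/D_ev)/(AUC_iv/D_iv) = (1595.381/75)/(4310.434/50) = 21.2717/86.20868 = 0.2467

F = 0.247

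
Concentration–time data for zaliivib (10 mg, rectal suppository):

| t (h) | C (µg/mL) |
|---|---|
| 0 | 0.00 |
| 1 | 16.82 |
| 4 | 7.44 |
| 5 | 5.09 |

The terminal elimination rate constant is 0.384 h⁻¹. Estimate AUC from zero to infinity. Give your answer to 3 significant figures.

Trapezoidal AUC_0→5:
  [0→1]: (0.00+16.82)/2 × 1 = 8.41
  [1→4]: (16.82+7.44)/2 × 3 = 36.39
  [4→5]: (7.44+5.09)/2 × 1 = 6.265
  Sum = 51.065 µg/mL·h
Extrapolated tail: C_last / k_e = 5.09 / 0.384 = 13.255
AUC_0→∞ = 51.065 + 13.255 = 64.32 µg/mL·h

AUC = 64.3 µg/mL·h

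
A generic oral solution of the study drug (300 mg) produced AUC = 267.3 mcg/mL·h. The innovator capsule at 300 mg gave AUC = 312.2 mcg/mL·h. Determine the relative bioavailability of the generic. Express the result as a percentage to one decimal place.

F_rel = (AUC_test/D_test) / (AUC_ref/D_ref)
      = (267.3/300) / (312.2/300)
      = 0.891 / 1.04067 = 0.8562 = 85.62%

F_rel = 85.6%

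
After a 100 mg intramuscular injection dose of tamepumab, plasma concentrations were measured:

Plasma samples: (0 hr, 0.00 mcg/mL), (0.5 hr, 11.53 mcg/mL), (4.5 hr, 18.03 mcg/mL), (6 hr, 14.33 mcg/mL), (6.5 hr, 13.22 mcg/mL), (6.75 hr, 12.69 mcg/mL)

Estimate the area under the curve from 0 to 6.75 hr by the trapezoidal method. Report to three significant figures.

Trapezoidal AUC_0→6.75:
  [0→0.5]: (0.00+11.53)/2 × 0.5 = 2.8825
  [0.5→4.5]: (11.53+18.03)/2 × 4 = 59.12
  [4.5→6]: (18.03+14.33)/2 × 1.5 = 24.27
  [6→6.5]: (14.33+13.22)/2 × 0.5 = 6.8875
  [6.5→6.75]: (13.22+12.69)/2 × 0.25 = 3.23875
  Sum = 96.39875 mcg/mL·hr

AUC = 96.4 mcg/mL·hr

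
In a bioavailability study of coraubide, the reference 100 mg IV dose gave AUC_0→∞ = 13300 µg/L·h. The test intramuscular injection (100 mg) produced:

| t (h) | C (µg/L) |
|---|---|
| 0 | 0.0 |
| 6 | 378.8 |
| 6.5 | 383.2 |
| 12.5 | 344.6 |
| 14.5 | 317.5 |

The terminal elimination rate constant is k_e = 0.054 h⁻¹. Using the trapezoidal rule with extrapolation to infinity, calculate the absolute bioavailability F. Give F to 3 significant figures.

F = 0.756

Trapezoidal AUC_0→14.5 (intramuscular injection):
  [0→6]: (0.0+378.8)/2 × 6 = 1136.4
  [6→6.5]: (378.8+383.2)/2 × 0.5 = 190.5
  [6.5→12.5]: (383.2+344.6)/2 × 6 = 2183.4
  [12.5→14.5]: (344.6+317.5)/2 × 2 = 662.1
  Sum = 4172.4 µg/L·h
Tail: C_last/k_e = 317.5/0.054 = 5879.630
AUC_0→∞ (intramuscular injection) = 4172.4 + 5879.630 = 10052.03 µg/L·h
F = (AUC_ev/D_ev)/(AUC_iv/D_iv) = (10052.03/100)/(13300/100) = 100.5203/133 = 0.7558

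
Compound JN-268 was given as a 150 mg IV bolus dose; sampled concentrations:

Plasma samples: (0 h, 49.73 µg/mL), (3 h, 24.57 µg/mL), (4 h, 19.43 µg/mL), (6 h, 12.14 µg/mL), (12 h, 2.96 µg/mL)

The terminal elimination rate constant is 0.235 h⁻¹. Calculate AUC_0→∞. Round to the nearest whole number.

AUC = 223 µg/mL·h

Trapezoidal AUC_0→12:
  [0→3]: (49.73+24.57)/2 × 3 = 111.45
  [3→4]: (24.57+19.43)/2 × 1 = 22.0
  [4→6]: (19.43+12.14)/2 × 2 = 31.57
  [6→12]: (12.14+2.96)/2 × 6 = 45.3
  Sum = 210.32 µg/mL·h
Extrapolated tail: C_last / k_e = 2.96 / 0.235 = 12.596
AUC_0→∞ = 210.32 + 12.596 = 222.916 µg/mL·h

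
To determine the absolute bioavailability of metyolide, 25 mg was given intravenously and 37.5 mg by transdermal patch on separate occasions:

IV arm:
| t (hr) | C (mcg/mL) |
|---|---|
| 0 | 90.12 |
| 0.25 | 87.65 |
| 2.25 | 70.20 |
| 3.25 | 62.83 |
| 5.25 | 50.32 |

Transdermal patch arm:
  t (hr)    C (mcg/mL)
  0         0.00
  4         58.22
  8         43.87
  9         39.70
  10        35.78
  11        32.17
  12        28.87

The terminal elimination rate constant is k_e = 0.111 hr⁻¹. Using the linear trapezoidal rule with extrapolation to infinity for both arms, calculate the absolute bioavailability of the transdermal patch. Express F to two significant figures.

F = 0.59

Trapezoidal AUC_0→5.25 (IV):
  [0→0.25]: (90.12+87.65)/2 × 0.25 = 22.22125
  [0.25→2.25]: (87.65+70.20)/2 × 2 = 157.85
  [2.25→3.25]: (70.20+62.83)/2 × 1 = 66.515
  [3.25→5.25]: (62.83+50.32)/2 × 2 = 113.15
  Sum = 359.73625 mcg/mL·hr
IV tail: 50.32/0.111 = 453.333; AUC_iv,0→∞ = 359.73625 + 453.333 = 813.06925 mcg/mL·hr
Trapezoidal AUC_0→12 (transdermal patch):
  [0→4]: (0.00+58.22)/2 × 4 = 116.44
  [4→8]: (58.22+43.87)/2 × 4 = 204.18
  [8→9]: (43.87+39.70)/2 × 1 = 41.785
  [9→10]: (39.70+35.78)/2 × 1 = 37.74
  [10→11]: (35.78+32.17)/2 × 1 = 33.975
  [11→12]: (32.17+28.87)/2 × 1 = 30.52
  Sum = 464.64 mcg/mL·hr
transdermal patch tail: 28.87/0.111 = 260.090; AUC_ev,0→∞ = 464.64 + 260.090 = 724.73 mcg/mL·hr
F = (AUC_ev/D_ev)/(AUC_iv/D_iv) = (724.73/37.5)/(813.06925/25) = 19.3261/32.52277 = 0.5942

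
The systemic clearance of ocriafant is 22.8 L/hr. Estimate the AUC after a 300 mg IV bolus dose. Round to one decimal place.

AUC = 13.2 mg/L·hr

AUC_0→∞ = Dose_iv / CL
        = 300 / 22.8 = 13.1579 mg/L·hr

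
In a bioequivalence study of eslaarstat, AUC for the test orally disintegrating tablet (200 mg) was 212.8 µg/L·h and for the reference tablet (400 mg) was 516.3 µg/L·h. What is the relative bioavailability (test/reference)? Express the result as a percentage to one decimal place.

F_rel = (AUC_test/D_test) / (AUC_ref/D_ref)
      = (212.8/200) / (516.3/400)
      = 1.064 / 1.29075 = 0.8243 = 82.43%

F_rel = 82.4%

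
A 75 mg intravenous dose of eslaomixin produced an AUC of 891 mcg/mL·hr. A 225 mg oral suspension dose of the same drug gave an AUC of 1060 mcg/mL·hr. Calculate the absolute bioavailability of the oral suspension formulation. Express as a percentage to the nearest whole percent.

F = 40%

F = (AUC_ev / D_ev) / (AUC_iv / D_iv)
  = (1060/225) / (891/75)
  = 4.71111 / 11.88 = 0.3966
  = 39.66%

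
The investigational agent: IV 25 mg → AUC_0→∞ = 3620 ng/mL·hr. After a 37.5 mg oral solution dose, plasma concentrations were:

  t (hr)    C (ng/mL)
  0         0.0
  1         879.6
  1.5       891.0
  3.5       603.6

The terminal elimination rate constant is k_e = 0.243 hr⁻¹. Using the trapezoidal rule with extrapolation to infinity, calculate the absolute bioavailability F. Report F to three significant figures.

Trapezoidal AUC_0→3.5 (oral solution):
  [0→1]: (0.0+879.6)/2 × 1 = 439.8
  [1→1.5]: (879.6+891.0)/2 × 0.5 = 442.65
  [1.5→3.5]: (891.0+603.6)/2 × 2 = 1494.6
  Sum = 2377.05 ng/mL·hr
Tail: C_last/k_e = 603.6/0.243 = 2483.951
AUC_0→∞ (oral solution) = 2377.05 + 2483.951 = 4861.001 ng/mL·hr
F = (AUC_ev/D_ev)/(AUC_iv/D_iv) = (4861.001/37.5)/(3620/25) = 129.627/144.8 = 0.8952

F = 0.895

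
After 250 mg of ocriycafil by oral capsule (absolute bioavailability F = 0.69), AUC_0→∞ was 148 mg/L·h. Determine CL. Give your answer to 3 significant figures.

CL = F × Dose / AUC_0→∞
   = 0.69 × 250 / 148 = 1.16554 L/h

CL = 1.17 L/h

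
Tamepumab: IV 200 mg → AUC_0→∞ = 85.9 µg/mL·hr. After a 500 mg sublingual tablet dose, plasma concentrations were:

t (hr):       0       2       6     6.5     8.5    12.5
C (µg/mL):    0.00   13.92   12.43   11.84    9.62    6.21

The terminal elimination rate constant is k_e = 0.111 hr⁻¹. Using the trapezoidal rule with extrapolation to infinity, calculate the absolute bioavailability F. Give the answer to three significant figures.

F = 0.846

Trapezoidal AUC_0→12.5 (sublingual tablet):
  [0→2]: (0.00+13.92)/2 × 2 = 13.92
  [2→6]: (13.92+12.43)/2 × 4 = 52.7
  [6→6.5]: (12.43+11.84)/2 × 0.5 = 6.0675
  [6.5→8.5]: (11.84+9.62)/2 × 2 = 21.46
  [8.5→12.5]: (9.62+6.21)/2 × 4 = 31.66
  Sum = 125.8075 µg/mL·hr
Tail: C_last/k_e = 6.21/0.111 = 55.946
AUC_0→∞ (sublingual tablet) = 125.8075 + 55.946 = 181.7535 µg/mL·hr
F = (AUC_ev/D_ev)/(AUC_iv/D_iv) = (181.7535/500)/(85.9/200) = 0.363507/0.4295 = 0.8463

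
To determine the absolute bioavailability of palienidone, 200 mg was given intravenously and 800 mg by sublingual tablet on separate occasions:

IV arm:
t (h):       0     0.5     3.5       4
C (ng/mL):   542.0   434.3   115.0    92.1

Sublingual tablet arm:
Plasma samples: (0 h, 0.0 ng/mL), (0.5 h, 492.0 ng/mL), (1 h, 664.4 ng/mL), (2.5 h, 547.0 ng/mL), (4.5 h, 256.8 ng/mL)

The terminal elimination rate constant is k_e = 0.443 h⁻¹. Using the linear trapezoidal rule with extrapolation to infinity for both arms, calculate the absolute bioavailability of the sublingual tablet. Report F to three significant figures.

Trapezoidal AUC_0→4 (IV):
  [0→0.5]: (542.0+434.3)/2 × 0.5 = 244.075
  [0.5→3.5]: (434.3+115.0)/2 × 3 = 823.95
  [3.5→4]: (115.0+92.1)/2 × 0.5 = 51.775
  Sum = 1119.8 ng/mL·h
IV tail: 92.1/0.443 = 207.901; AUC_iv,0→∞ = 1119.8 + 207.901 = 1327.701 ng/mL·h
Trapezoidal AUC_0→4.5 (sublingual tablet):
  [0→0.5]: (0.0+492.0)/2 × 0.5 = 123.0
  [0.5→1]: (492.0+664.4)/2 × 0.5 = 289.1
  [1→2.5]: (664.4+547.0)/2 × 1.5 = 908.55
  [2.5→4.5]: (547.0+256.8)/2 × 2 = 803.8
  Sum = 2124.45 ng/mL·h
sublingual tablet tail: 256.8/0.443 = 579.684; AUC_ev,0→∞ = 2124.45 + 579.684 = 2704.134 ng/mL·h
F = (AUC_ev/D_ev)/(AUC_iv/D_iv) = (2704.134/800)/(1327.701/200) = 3.3801675/6.638505 = 0.5092

F = 0.509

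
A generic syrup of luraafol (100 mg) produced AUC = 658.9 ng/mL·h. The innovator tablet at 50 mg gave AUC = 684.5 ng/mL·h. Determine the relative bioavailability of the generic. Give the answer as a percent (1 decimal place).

F_rel = (AUC_test/D_test) / (AUC_ref/D_ref)
      = (658.9/100) / (684.5/50)
      = 6.589 / 13.69 = 0.4813 = 48.13%

F_rel = 48.1%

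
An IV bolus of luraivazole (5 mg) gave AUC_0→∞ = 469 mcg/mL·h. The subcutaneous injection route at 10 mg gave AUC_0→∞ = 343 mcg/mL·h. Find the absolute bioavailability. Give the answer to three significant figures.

F = (AUC_ev / D_ev) / (AUC_iv / D_iv)
  = (343/10) / (469/5)
  = 34.3 / 93.8 = 0.3657

F = 0.366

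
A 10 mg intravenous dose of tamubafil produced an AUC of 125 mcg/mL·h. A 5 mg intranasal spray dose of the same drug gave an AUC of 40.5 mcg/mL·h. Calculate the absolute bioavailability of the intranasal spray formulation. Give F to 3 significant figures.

F = (AUC_ev / D_ev) / (AUC_iv / D_iv)
  = (40.5/5) / (125/10)
  = 8.1 / 12.5 = 0.6480

F = 0.648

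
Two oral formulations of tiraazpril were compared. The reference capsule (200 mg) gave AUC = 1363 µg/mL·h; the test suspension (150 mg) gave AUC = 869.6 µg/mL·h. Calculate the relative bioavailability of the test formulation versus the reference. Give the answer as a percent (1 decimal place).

F_rel = 85.1%

F_rel = (AUC_test/D_test) / (AUC_ref/D_ref)
      = (869.6/150) / (1363/200)
      = 5.79733 / 6.815 = 0.8507 = 85.07%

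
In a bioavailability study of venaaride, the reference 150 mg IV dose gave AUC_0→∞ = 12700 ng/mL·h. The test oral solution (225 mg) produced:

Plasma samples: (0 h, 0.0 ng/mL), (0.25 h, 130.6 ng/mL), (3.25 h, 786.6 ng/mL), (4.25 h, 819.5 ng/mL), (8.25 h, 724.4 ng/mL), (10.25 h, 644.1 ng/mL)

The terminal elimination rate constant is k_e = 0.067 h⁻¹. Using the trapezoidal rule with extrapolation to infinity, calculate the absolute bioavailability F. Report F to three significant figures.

F = 0.854

Trapezoidal AUC_0→10.25 (oral solution):
  [0→0.25]: (0.0+130.6)/2 × 0.25 = 16.325
  [0.25→3.25]: (130.6+786.6)/2 × 3 = 1375.8
  [3.25→4.25]: (786.6+819.5)/2 × 1 = 803.05
  [4.25→8.25]: (819.5+724.4)/2 × 4 = 3087.8
  [8.25→10.25]: (724.4+644.1)/2 × 2 = 1368.5
  Sum = 6651.475 ng/mL·h
Tail: C_last/k_e = 644.1/0.067 = 9613.433
AUC_0→∞ (oral solution) = 6651.475 + 9613.433 = 16264.908 ng/mL·h
F = (AUC_ev/D_ev)/(AUC_iv/D_iv) = (16264.908/225)/(12700/150) = 72.28848/84.6667 = 0.8538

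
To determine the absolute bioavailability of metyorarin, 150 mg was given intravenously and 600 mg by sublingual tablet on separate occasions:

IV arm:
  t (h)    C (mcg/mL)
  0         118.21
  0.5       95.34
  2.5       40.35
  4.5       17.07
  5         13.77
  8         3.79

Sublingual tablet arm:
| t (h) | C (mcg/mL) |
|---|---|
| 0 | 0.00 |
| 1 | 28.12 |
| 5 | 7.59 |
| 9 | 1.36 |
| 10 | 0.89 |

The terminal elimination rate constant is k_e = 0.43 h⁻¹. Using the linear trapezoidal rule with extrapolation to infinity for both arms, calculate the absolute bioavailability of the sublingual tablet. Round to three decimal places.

Trapezoidal AUC_0→8 (IV):
  [0→0.5]: (118.21+95.34)/2 × 0.5 = 53.3875
  [0.5→2.5]: (95.34+40.35)/2 × 2 = 135.69
  [2.5→4.5]: (40.35+17.07)/2 × 2 = 57.42
  [4.5→5]: (17.07+13.77)/2 × 0.5 = 7.71
  [5→8]: (13.77+3.79)/2 × 3 = 26.34
  Sum = 280.5475 mcg/mL·h
IV tail: 3.79/0.43 = 8.814; AUC_iv,0→∞ = 280.5475 + 8.814 = 289.3615 mcg/mL·h
Trapezoidal AUC_0→10 (sublingual tablet):
  [0→1]: (0.00+28.12)/2 × 1 = 14.06
  [1→5]: (28.12+7.59)/2 × 4 = 71.42
  [5→9]: (7.59+1.36)/2 × 4 = 17.9
  [9→10]: (1.36+0.89)/2 × 1 = 1.125
  Sum = 104.505 mcg/mL·h
sublingual tablet tail: 0.89/0.43 = 2.070; AUC_ev,0→∞ = 104.505 + 2.070 = 106.575 mcg/mL·h
F = (AUC_ev/D_ev)/(AUC_iv/D_iv) = (106.575/600)/(289.3615/150) = 0.177625/1.92908 = 0.0921

F = 0.092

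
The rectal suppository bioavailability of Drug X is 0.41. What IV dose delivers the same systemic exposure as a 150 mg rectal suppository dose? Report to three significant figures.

Systemic exposure from an extravascular dose = F × D_ev, so the equivalent IV dose is F × D_ev.
D_iv = F × D_ev = 0.41 × 150 = 61.5 mg

D_iv = 61.5 mg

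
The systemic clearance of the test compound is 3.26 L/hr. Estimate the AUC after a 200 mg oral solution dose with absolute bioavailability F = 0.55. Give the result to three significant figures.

AUC = 33.7 mg/L·hr

AUC_0→∞ = F × Dose / CL
        = 0.55 × 200 / 3.26 = 33.7423 mg/L·hr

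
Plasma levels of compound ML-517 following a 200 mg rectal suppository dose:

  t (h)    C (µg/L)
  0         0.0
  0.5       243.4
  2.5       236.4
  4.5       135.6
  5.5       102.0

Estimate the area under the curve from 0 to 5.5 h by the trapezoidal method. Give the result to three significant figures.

AUC = 1030 µg/L·h

Trapezoidal AUC_0→5.5:
  [0→0.5]: (0.0+243.4)/2 × 0.5 = 60.85
  [0.5→2.5]: (243.4+236.4)/2 × 2 = 479.8
  [2.5→4.5]: (236.4+135.6)/2 × 2 = 372.0
  [4.5→5.5]: (135.6+102.0)/2 × 1 = 118.8
  Sum = 1031.45 µg/L·h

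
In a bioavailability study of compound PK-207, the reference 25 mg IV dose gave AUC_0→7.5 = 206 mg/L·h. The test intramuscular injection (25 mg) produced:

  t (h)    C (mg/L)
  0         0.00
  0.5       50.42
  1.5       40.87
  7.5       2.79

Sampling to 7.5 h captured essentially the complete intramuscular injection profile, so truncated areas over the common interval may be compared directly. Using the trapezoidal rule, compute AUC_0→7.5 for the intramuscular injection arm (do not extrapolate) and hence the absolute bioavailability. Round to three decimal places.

F = 0.919

Trapezoidal AUC_0→7.5 (intramuscular injection):
  [0→0.5]: (0.00+50.42)/2 × 0.5 = 12.605
  [0.5→1.5]: (50.42+40.87)/2 × 1 = 45.645
  [1.5→7.5]: (40.87+2.79)/2 × 6 = 130.98
  Sum = 189.23 mg/L·h
F = (AUC_ev/D_ev)/(AUC_iv/D_iv) = (189.23/25)/(206/25) = 7.5692/8.24 = 0.9186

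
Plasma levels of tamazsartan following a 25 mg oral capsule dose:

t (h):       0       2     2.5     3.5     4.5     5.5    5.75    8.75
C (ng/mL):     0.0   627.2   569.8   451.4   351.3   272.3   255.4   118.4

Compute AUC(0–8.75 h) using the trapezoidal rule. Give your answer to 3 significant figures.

Trapezoidal AUC_0→8.75:
  [0→2]: (0.0+627.2)/2 × 2 = 627.2
  [2→2.5]: (627.2+569.8)/2 × 0.5 = 299.25
  [2.5→3.5]: (569.8+451.4)/2 × 1 = 510.6
  [3.5→4.5]: (451.4+351.3)/2 × 1 = 401.35
  [4.5→5.5]: (351.3+272.3)/2 × 1 = 311.8
  [5.5→5.75]: (272.3+255.4)/2 × 0.25 = 65.9625
  [5.75→8.75]: (255.4+118.4)/2 × 3 = 560.7
  Sum = 2776.8625 ng/mL·h

AUC = 2780 ng/mL·h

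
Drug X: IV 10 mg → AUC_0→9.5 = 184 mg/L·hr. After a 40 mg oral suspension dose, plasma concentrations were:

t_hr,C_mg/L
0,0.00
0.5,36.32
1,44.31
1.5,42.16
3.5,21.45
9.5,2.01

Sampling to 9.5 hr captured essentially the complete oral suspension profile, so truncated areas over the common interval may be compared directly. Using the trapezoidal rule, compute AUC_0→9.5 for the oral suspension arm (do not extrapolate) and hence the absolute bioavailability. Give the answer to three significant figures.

Trapezoidal AUC_0→9.5 (oral suspension):
  [0→0.5]: (0.00+36.32)/2 × 0.5 = 9.08
  [0.5→1]: (36.32+44.31)/2 × 0.5 = 20.1575
  [1→1.5]: (44.31+42.16)/2 × 0.5 = 21.6175
  [1.5→3.5]: (42.16+21.45)/2 × 2 = 63.61
  [3.5→9.5]: (21.45+2.01)/2 × 6 = 70.38
  Sum = 184.845 mg/L·hr
F = (AUC_ev/D_ev)/(AUC_iv/D_iv) = (184.845/40)/(184/10) = 4.621125/18.4 = 0.2511

F = 0.251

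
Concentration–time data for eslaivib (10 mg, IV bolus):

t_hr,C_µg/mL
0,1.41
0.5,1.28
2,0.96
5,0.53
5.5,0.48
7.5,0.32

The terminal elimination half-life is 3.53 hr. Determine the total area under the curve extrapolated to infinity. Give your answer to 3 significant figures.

Trapezoidal AUC_0→7.5:
  [0→0.5]: (1.41+1.28)/2 × 0.5 = 0.6725
  [0.5→2]: (1.28+0.96)/2 × 1.5 = 1.68
  [2→5]: (0.96+0.53)/2 × 3 = 2.235
  [5→5.5]: (0.53+0.48)/2 × 0.5 = 0.2525
  [5.5→7.5]: (0.48+0.32)/2 × 2 = 0.8
  Sum = 5.64 µg/mL·hr
k_e = ln2 / t½ = 0.693147 / 3.53 = 0.1964 hr^-1
Extrapolated tail: C_last / k_e = 0.32 / 0.1964 = 1.629
AUC_0→∞ = 5.64 + 1.629 = 7.269 µg/mL·hr

AUC = 7.27 µg/mL·hr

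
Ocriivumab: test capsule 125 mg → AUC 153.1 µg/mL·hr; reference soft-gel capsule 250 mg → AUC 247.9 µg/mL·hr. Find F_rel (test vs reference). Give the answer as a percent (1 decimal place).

F_rel = 123.5%

F_rel = (AUC_test/D_test) / (AUC_ref/D_ref)
      = (153.1/125) / (247.9/250)
      = 1.2248 / 0.9916 = 1.2352 = 123.52%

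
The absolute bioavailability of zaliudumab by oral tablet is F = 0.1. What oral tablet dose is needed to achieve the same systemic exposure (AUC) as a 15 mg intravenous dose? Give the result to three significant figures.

D_oral = 150 mg

For equal systemic exposure: F × D_ev = D_iv
D_ev = D_iv / F = 15 / 0.1 = 150 mg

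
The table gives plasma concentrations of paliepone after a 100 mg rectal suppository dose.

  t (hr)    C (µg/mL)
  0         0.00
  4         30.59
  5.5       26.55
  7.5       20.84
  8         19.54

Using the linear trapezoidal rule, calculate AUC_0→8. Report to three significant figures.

Trapezoidal AUC_0→8:
  [0→4]: (0.00+30.59)/2 × 4 = 61.18
  [4→5.5]: (30.59+26.55)/2 × 1.5 = 42.855
  [5.5→7.5]: (26.55+20.84)/2 × 2 = 47.39
  [7.5→8]: (20.84+19.54)/2 × 0.5 = 10.095
  Sum = 161.52 µg/mL·hr

AUC = 162 µg/mL·hr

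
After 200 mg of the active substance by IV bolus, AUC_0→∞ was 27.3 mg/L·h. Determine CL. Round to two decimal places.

CL = 7.33 L/h

CL = Dose_iv / AUC_0→∞
   = 200 / 27.3 = 7.32601 L/h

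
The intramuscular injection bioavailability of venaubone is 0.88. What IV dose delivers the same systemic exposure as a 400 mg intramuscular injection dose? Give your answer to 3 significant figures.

Systemic exposure from an extravascular dose = F × D_ev, so the equivalent IV dose is F × D_ev.
D_iv = F × D_ev = 0.88 × 400 = 352 mg

D_iv = 352 mg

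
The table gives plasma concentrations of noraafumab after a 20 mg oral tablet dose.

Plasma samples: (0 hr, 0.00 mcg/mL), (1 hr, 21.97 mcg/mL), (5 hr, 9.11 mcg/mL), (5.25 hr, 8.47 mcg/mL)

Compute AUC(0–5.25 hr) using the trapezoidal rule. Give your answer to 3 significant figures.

AUC = 75.3 mcg/mL·hr

Trapezoidal AUC_0→5.25:
  [0→1]: (0.00+21.97)/2 × 1 = 10.985
  [1→5]: (21.97+9.11)/2 × 4 = 62.16
  [5→5.25]: (9.11+8.47)/2 × 0.25 = 2.1975
  Sum = 75.3425 mcg/mL·hr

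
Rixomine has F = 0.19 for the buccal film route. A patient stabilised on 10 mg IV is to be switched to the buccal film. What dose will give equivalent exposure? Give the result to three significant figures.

D_buccal = 52.6 mg

For equal systemic exposure: F × D_ev = D_iv
D_ev = D_iv / F = 10 / 0.19 = 52.6316 mg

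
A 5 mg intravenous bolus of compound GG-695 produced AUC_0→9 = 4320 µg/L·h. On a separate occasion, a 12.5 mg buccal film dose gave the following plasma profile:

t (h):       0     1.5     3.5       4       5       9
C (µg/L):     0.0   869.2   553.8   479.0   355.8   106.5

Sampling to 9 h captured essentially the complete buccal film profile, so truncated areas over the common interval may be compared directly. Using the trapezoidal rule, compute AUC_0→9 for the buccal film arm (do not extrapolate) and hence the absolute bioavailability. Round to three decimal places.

Trapezoidal AUC_0→9 (buccal film):
  [0→1.5]: (0.0+869.2)/2 × 1.5 = 651.9
  [1.5→3.5]: (869.2+553.8)/2 × 2 = 1423.0
  [3.5→4]: (553.8+479.0)/2 × 0.5 = 258.2
  [4→5]: (479.0+355.8)/2 × 1 = 417.4
  [5→9]: (355.8+106.5)/2 × 4 = 924.6
  Sum = 3675.1 µg/L·h
F = (AUC_ev/D_ev)/(AUC_iv/D_iv) = (3675.1/12.5)/(4320/5) = 294.008/864 = 0.3403

F = 0.340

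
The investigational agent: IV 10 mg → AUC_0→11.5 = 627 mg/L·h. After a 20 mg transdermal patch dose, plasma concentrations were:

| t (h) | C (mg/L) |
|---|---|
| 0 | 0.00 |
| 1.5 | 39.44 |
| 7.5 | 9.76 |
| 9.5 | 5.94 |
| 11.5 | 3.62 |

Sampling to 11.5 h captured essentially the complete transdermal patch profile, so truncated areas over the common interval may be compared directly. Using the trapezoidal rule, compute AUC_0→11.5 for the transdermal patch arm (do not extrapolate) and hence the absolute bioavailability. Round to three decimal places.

Trapezoidal AUC_0→11.5 (transdermal patch):
  [0→1.5]: (0.00+39.44)/2 × 1.5 = 29.58
  [1.5→7.5]: (39.44+9.76)/2 × 6 = 147.6
  [7.5→9.5]: (9.76+5.94)/2 × 2 = 15.7
  [9.5→11.5]: (5.94+3.62)/2 × 2 = 9.56
  Sum = 202.44 mg/L·h
F = (AUC_ev/D_ev)/(AUC_iv/D_iv) = (202.44/20)/(627/10) = 10.122/62.7 = 0.1614

F = 0.161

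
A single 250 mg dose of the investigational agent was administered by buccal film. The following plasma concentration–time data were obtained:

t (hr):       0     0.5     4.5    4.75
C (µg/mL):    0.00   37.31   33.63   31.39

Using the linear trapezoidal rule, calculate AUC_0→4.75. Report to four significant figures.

Trapezoidal AUC_0→4.75:
  [0→0.5]: (0.00+37.31)/2 × 0.5 = 9.3275
  [0.5→4.5]: (37.31+33.63)/2 × 4 = 141.88
  [4.5→4.75]: (33.63+31.39)/2 × 0.25 = 8.1275
  Sum = 159.335 µg/mL·hr

AUC = 159.3 µg/mL·hr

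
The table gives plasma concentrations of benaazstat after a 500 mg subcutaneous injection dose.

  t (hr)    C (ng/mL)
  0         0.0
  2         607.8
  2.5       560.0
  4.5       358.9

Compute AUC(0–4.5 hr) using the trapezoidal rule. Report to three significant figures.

AUC = 1820 ng/mL·hr

Trapezoidal AUC_0→4.5:
  [0→2]: (0.0+607.8)/2 × 2 = 607.8
  [2→2.5]: (607.8+560.0)/2 × 0.5 = 291.95
  [2.5→4.5]: (560.0+358.9)/2 × 2 = 918.9
  Sum = 1818.65 ng/mL·hr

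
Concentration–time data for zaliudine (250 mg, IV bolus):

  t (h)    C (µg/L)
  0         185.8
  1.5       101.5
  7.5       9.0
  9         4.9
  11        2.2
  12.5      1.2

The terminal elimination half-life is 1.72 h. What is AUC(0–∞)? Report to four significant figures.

AUC = 570.0 µg/L·h

Trapezoidal AUC_0→12.5:
  [0→1.5]: (185.8+101.5)/2 × 1.5 = 215.475
  [1.5→7.5]: (101.5+9.0)/2 × 6 = 331.5
  [7.5→9]: (9.0+4.9)/2 × 1.5 = 10.425
  [9→11]: (4.9+2.2)/2 × 2 = 7.1
  [11→12.5]: (2.2+1.2)/2 × 1.5 = 2.55
  Sum = 567.05 µg/L·h
k_e = ln2 / t½ = 0.693147 / 1.72 = 0.4030 h^-1
Extrapolated tail: C_last / k_e = 1.2 / 0.403 = 2.978
AUC_0→∞ = 567.05 + 2.978 = 570.028 µg/L·h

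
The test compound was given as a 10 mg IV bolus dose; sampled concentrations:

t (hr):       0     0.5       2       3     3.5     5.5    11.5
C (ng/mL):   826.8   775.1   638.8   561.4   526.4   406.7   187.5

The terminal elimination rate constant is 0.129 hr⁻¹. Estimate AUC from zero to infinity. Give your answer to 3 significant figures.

AUC = 6500 ng/mL·hr

Trapezoidal AUC_0→11.5:
  [0→0.5]: (826.8+775.1)/2 × 0.5 = 400.475
  [0.5→2]: (775.1+638.8)/2 × 1.5 = 1060.425
  [2→3]: (638.8+561.4)/2 × 1 = 600.1
  [3→3.5]: (561.4+526.4)/2 × 0.5 = 271.95
  [3.5→5.5]: (526.4+406.7)/2 × 2 = 933.1
  [5.5→11.5]: (406.7+187.5)/2 × 6 = 1782.6
  Sum = 5048.65 ng/mL·hr
Extrapolated tail: C_last / k_e = 187.5 / 0.129 = 1453.488
AUC_0→∞ = 5048.65 + 1453.488 = 6502.138 ng/mL·hr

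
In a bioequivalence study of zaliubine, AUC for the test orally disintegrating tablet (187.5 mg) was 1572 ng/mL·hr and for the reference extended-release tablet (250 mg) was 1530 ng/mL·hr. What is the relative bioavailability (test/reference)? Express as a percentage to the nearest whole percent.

F_rel = 137%

F_rel = (AUC_test/D_test) / (AUC_ref/D_ref)
      = (1572/187.5) / (1530/250)
      = 8.384 / 6.12 = 1.3699 = 136.99%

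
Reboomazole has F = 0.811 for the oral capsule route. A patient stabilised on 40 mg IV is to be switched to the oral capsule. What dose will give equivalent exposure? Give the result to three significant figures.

D_oral = 49.3 mg

For equal systemic exposure: F × D_ev = D_iv
D_ev = D_iv / F = 40 / 0.811 = 49.3218 mg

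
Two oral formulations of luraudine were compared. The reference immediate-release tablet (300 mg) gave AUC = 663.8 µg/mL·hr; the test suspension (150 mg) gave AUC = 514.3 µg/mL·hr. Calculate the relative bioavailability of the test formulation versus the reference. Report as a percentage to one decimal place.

F_rel = 155.0%

F_rel = (AUC_test/D_test) / (AUC_ref/D_ref)
      = (514.3/150) / (663.8/300)
      = 3.42867 / 2.21267 = 1.5496 = 154.96%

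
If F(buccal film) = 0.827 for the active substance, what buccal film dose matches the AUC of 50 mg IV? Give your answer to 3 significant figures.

For equal systemic exposure: F × D_ev = D_iv
D_ev = D_iv / F = 50 / 0.827 = 60.4595 mg

D_buccal = 60.5 mg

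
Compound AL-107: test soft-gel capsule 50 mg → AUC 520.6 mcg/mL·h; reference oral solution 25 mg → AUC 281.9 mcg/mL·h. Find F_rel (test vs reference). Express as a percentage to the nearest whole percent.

F_rel = (AUC_test/D_test) / (AUC_ref/D_ref)
      = (520.6/50) / (281.9/25)
      = 10.412 / 11.276 = 0.9234 = 92.34%

F_rel = 92%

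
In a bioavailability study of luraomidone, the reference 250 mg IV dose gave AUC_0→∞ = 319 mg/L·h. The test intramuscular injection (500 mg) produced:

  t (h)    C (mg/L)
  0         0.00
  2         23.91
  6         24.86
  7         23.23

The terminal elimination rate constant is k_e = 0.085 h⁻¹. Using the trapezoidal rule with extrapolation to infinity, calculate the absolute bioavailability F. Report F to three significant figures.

Trapezoidal AUC_0→7 (intramuscular injection):
  [0→2]: (0.00+23.91)/2 × 2 = 23.91
  [2→6]: (23.91+24.86)/2 × 4 = 97.54
  [6→7]: (24.86+23.23)/2 × 1 = 24.045
  Sum = 145.495 mg/L·h
Tail: C_last/k_e = 23.23/0.085 = 273.294
AUC_0→∞ (intramuscular injection) = 145.495 + 273.294 = 418.789 mg/L·h
F = (AUC_ev/D_ev)/(AUC_iv/D_iv) = (418.789/500)/(319/250) = 0.837578/1.276 = 0.6564

F = 0.656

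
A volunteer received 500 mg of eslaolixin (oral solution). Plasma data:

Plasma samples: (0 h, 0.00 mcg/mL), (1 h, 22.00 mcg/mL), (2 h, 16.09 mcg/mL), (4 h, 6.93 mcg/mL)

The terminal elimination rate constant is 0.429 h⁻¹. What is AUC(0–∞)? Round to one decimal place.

AUC = 69.2 mcg/mL·h

Trapezoidal AUC_0→4:
  [0→1]: (0.00+22.00)/2 × 1 = 11.0
  [1→2]: (22.00+16.09)/2 × 1 = 19.045
  [2→4]: (16.09+6.93)/2 × 2 = 23.02
  Sum = 53.065 mcg/mL·h
Extrapolated tail: C_last / k_e = 6.93 / 0.429 = 16.154
AUC_0→∞ = 53.065 + 16.154 = 69.219 mcg/mL·h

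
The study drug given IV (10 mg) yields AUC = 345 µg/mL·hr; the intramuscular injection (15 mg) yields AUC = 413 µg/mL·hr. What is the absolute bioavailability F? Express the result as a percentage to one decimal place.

F = (AUC_ev / D_ev) / (AUC_iv / D_iv)
  = (413/15) / (345/10)
  = 27.5333 / 34.5 = 0.7981
  = 79.81%

F = 79.8%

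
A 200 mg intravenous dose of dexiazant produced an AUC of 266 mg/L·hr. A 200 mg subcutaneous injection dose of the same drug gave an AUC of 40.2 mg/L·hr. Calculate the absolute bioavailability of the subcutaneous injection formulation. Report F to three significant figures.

F = (AUC_ev / D_ev) / (AUC_iv / D_iv)
  = (40.2/200) / (266/200)
  = 0.201 / 1.33 = 0.1511

F = 0.151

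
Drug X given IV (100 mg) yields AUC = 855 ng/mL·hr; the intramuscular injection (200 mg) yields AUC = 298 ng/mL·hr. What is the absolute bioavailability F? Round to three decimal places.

F = (AUC_ev / D_ev) / (AUC_iv / D_iv)
  = (298/200) / (855/100)
  = 1.49 / 8.55 = 0.1743

F = 0.174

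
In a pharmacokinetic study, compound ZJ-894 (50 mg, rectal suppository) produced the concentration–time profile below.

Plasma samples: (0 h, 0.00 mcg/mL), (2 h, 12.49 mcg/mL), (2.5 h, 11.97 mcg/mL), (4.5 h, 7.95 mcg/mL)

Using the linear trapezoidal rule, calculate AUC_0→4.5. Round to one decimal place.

AUC = 38.5 mcg/mL·h

Trapezoidal AUC_0→4.5:
  [0→2]: (0.00+12.49)/2 × 2 = 12.49
  [2→2.5]: (12.49+11.97)/2 × 0.5 = 6.115
  [2.5→4.5]: (11.97+7.95)/2 × 2 = 19.92
  Sum = 38.525 mcg/mL·h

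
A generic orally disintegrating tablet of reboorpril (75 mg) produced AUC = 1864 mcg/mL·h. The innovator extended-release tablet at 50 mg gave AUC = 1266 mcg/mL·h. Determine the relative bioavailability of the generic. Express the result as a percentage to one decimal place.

F_rel = 98.2%

F_rel = (AUC_test/D_test) / (AUC_ref/D_ref)
      = (1864/75) / (1266/50)
      = 24.8533 / 25.32 = 0.9816 = 98.16%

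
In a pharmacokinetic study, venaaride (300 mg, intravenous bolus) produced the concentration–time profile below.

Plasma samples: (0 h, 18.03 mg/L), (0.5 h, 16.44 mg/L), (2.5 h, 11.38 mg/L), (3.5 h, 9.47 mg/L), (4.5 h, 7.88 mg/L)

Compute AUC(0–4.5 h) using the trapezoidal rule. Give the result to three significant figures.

Trapezoidal AUC_0→4.5:
  [0→0.5]: (18.03+16.44)/2 × 0.5 = 8.6175
  [0.5→2.5]: (16.44+11.38)/2 × 2 = 27.82
  [2.5→3.5]: (11.38+9.47)/2 × 1 = 10.425
  [3.5→4.5]: (9.47+7.88)/2 × 1 = 8.675
  Sum = 55.5375 mg/L·h

AUC = 55.5 mg/L·h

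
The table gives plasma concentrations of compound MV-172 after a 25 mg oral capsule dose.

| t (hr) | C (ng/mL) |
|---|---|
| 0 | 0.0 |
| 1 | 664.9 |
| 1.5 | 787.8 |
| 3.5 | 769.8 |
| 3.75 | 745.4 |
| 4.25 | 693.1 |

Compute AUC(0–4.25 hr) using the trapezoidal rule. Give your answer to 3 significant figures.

Trapezoidal AUC_0→4.25:
  [0→1]: (0.0+664.9)/2 × 1 = 332.45
  [1→1.5]: (664.9+787.8)/2 × 0.5 = 363.175
  [1.5→3.5]: (787.8+769.8)/2 × 2 = 1557.6
  [3.5→3.75]: (769.8+745.4)/2 × 0.25 = 189.4
  [3.75→4.25]: (745.4+693.1)/2 × 0.5 = 359.625
  Sum = 2802.25 ng/mL·hr

AUC = 2800 ng/mL·hr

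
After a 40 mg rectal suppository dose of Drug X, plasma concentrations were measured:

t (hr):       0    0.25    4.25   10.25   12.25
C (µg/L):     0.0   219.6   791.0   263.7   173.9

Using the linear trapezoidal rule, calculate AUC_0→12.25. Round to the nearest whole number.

AUC = 5650 µg/L·hr

Trapezoidal AUC_0→12.25:
  [0→0.25]: (0.0+219.6)/2 × 0.25 = 27.45
  [0.25→4.25]: (219.6+791.0)/2 × 4 = 2021.2
  [4.25→10.25]: (791.0+263.7)/2 × 6 = 3164.1
  [10.25→12.25]: (263.7+173.9)/2 × 2 = 437.6
  Sum = 5650.35 µg/L·hr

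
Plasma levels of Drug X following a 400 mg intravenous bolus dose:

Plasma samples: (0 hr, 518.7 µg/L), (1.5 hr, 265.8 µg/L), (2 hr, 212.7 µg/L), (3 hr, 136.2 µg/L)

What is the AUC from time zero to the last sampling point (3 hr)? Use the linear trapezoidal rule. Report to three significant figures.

AUC = 882 µg/L·hr

Trapezoidal AUC_0→3:
  [0→1.5]: (518.7+265.8)/2 × 1.5 = 588.375
  [1.5→2]: (265.8+212.7)/2 × 0.5 = 119.625
  [2→3]: (212.7+136.2)/2 × 1 = 174.45
  Sum = 882.45 µg/L·hr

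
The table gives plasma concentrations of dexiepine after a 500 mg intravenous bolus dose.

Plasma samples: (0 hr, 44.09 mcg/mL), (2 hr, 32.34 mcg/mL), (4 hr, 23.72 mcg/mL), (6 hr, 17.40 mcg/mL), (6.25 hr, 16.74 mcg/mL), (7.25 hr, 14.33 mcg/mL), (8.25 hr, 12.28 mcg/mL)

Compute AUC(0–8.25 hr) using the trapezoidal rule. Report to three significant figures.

Trapezoidal AUC_0→8.25:
  [0→2]: (44.09+32.34)/2 × 2 = 76.43
  [2→4]: (32.34+23.72)/2 × 2 = 56.06
  [4→6]: (23.72+17.40)/2 × 2 = 41.12
  [6→6.25]: (17.40+16.74)/2 × 0.25 = 4.2675
  [6.25→7.25]: (16.74+14.33)/2 × 1 = 15.535
  [7.25→8.25]: (14.33+12.28)/2 × 1 = 13.305
  Sum = 206.7175 mcg/mL·hr

AUC = 207 mcg/mL·hr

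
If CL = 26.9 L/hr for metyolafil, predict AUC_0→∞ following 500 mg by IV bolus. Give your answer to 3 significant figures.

AUC_0→∞ = Dose_iv / CL
        = 500 / 26.9 = 18.5874 mg/L·hr

AUC = 18.6 mg/L·hr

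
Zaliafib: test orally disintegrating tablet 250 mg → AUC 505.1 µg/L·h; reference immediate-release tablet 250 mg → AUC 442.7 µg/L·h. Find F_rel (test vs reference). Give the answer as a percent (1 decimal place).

F_rel = (AUC_test/D_test) / (AUC_ref/D_ref)
      = (505.1/250) / (442.7/250)
      = 2.0204 / 1.7708 = 1.1410 = 114.10%

F_rel = 114.1%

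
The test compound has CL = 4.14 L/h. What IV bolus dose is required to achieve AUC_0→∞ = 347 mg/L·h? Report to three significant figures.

Dose = 1440 mg

Dose_iv = CL × AUC_0→∞
     = 4.14 × 347 = 1436.58 mg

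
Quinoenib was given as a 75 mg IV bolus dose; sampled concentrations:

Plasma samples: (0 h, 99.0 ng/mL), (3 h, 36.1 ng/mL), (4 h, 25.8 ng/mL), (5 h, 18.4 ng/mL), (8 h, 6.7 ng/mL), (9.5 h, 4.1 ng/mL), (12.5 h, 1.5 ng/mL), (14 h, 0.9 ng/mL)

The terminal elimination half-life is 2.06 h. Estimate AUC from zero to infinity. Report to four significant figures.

Trapezoidal AUC_0→14:
  [0→3]: (99.0+36.1)/2 × 3 = 202.65
  [3→4]: (36.1+25.8)/2 × 1 = 30.95
  [4→5]: (25.8+18.4)/2 × 1 = 22.1
  [5→8]: (18.4+6.7)/2 × 3 = 37.65
  [8→9.5]: (6.7+4.1)/2 × 1.5 = 8.1
  [9.5→12.5]: (4.1+1.5)/2 × 3 = 8.4
  [12.5→14]: (1.5+0.9)/2 × 1.5 = 1.8
  Sum = 311.65 ng/mL·h
k_e = ln2 / t½ = 0.693147 / 2.06 = 0.3365 h^-1
Extrapolated tail: C_last / k_e = 0.9 / 0.3365 = 2.675
AUC_0→∞ = 311.65 + 2.675 = 314.325 ng/mL·h

AUC = 314.3 ng/mL·h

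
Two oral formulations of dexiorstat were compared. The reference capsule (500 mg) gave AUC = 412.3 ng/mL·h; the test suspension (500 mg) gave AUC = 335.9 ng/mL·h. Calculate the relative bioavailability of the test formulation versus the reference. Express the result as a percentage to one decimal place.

F_rel = (AUC_test/D_test) / (AUC_ref/D_ref)
      = (335.9/500) / (412.3/500)
      = 0.6718 / 0.8246 = 0.8147 = 81.47%

F_rel = 81.5%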